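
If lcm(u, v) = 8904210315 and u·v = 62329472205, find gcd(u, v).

7

gcd·lcm = product, so gcd = 62329472205/8904210315 = 7.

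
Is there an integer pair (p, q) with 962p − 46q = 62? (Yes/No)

Yes

gcd(962, 46): 962 = 20·46 + 42; 46 = 1·42 + 4; 42 = 10·4 + 2; 4 = 2·2 + 0 → 2
2 divides 62, so a solution exists.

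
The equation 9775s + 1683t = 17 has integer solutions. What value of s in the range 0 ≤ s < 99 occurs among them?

gcd(9775, 1683) = 17 (Euclid: 9775 = 5·1683 + 1360; 1683 = 1·1360 + 323; 1360 = 4·323 + 68; 323 = 4·68 + 51; 68 = 1·51 + 17; 51 = 3·17 + 0), and 17 | 17.
Extended Euclid: 9775·(26) + 1683·(-151) = 17. Scale by 1: s₀ = 26.
General solution s = s₀ + 99k; reducing mod 99 gives s = 26 (and t = -151).

26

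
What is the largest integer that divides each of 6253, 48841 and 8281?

6253 = 13² · 37; 48841 = 13² · 17²; 8281 = 7² · 13²
gcd takes min exponent of each prime: 13² = 169

169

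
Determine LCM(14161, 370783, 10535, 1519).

714196652855

14161 = 7² · 17²; 370783 = 7³ · 23 · 47; 10535 = 5 · 7² · 43; 1519 = 7² · 31
lcm takes max exponent of each prime: 5 · 7³ · 17² · 23 · 31 · 43 · 47 = 714196652855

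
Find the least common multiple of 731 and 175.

731 = 17 · 43; 175 = 5² · 7
max exponents: 5² · 7 · 17 · 43 = 127925

127925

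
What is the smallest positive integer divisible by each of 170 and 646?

gcd first: 646 = 3·170 + 136; 170 = 1·136 + 34; 136 = 4·34 + 0 → gcd = 34
lcm = 170·646/gcd = 109820/34 = 3230

3230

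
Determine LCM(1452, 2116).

gcd first: 2116 = 1·1452 + 664; 1452 = 2·664 + 124; 664 = 5·124 + 44; 124 = 2·44 + 36; 44 = 1·36 + 8; 36 = 4·8 + 4; 8 = 2·4 + 0 → gcd = 4
lcm = 1452·2116/gcd = 3072432/4 = 768108

768108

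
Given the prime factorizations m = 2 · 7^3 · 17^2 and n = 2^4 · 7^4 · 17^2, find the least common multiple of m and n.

max exponent per prime: 2^4 · 7^4 · 17^2 = 11102224

11102224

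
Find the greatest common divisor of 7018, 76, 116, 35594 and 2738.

gcd(7018, 76): 7018 = 92·76 + 26; 76 = 2·26 + 24; 26 = 1·24 + 2; 24 = 12·2 + 0 → 2
gcd(2, 116): 116 = 58·2 + 0 → 2
gcd(2, 35594): 35594 = 17797·2 + 0 → 2
gcd(2, 2738): 2738 = 1369·2 + 0 → 2

2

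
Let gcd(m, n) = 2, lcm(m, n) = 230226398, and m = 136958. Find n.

Using mn = gcd(m,n)·lcm(m,n) = 2·230226398 = 460452796, we get n = 460452796/136958 = 3362.

3362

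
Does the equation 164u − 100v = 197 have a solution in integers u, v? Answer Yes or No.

No

gcd(164, 100): 164 = 1·100 + 64; 100 = 1·64 + 36; 64 = 1·36 + 28; 36 = 1·28 + 8; 28 = 3·8 + 4; 8 = 2·4 + 0 → 4
4 does not divide 197, so a solution does not exist.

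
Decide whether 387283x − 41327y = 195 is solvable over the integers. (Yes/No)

gcd(387283, 41327): 387283 = 9·41327 + 15340; 41327 = 2·15340 + 10647; 15340 = 1·10647 + 4693; 10647 = 2·4693 + 1261; 4693 = 3·1261 + 910; 1261 = 1·910 + 351; 910 = 2·351 + 208; 351 = 1·208 + 143; 208 = 1·143 + 65; 143 = 2·65 + 13; 65 = 5·13 + 0 → 13
13 divides 195, so a solution exists.

Yes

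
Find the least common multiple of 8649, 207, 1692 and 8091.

8649 = 3² · 31²; 207 = 3² · 23; 1692 = 2² · 3² · 47; 8091 = 3² · 29 · 31
lcm takes max exponent of each prime: 2² · 3² · 23 · 29 · 31² · 47 = 1084550004

1084550004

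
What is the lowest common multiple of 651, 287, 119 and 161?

lcm(651, 287) = 651·287/gcd = 186837/7 = 26691
lcm(26691, 119) = 26691·119/gcd = 3176229/7 = 453747
lcm(453747, 161) = 453747·161/gcd = 73053267/7 = 10436181

10436181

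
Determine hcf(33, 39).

3

33 = 3 · 11
39 = 3 · 13
Common: 3 = 3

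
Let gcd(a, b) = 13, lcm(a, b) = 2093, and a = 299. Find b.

a·b = gcd·lcm = 13·2093 = 27209, so b = 27209/299 = 91.

91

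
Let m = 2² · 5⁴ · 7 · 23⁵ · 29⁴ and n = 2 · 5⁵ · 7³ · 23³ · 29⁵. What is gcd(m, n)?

min exponent per shared prime: 2 · 5⁴ · 7 · 23³ · 29⁴ = 75298019361250

75298019361250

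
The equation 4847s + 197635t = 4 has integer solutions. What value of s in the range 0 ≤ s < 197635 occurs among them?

gcd(4847, 197635) = 1 (Euclid: 197635 = 40·4847 + 3755; 4847 = 1·3755 + 1092; 3755 = 3·1092 + 479; 1092 = 2·479 + 134; 479 = 3·134 + 77; 134 = 1·77 + 57; 77 = 1·57 + 20; 57 = 2·20 + 17; 20 = 1·17 + 3; 17 = 5·3 + 2; 3 = 1·2 + 1; 2 = 2·1 + 0), and 1 | 4.
Extended Euclid: 4847·(-69317) + 197635·(1700) = 1. Scale by 4: s₀ = -277268.
General solution s = s₀ + 197635k; reducing mod 197635 gives s = 118002 (and t = -2894).

118002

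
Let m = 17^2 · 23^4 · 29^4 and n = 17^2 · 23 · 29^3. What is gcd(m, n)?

162113683

min exponent per shared prime: 17^2 · 23 · 29^3 = 162113683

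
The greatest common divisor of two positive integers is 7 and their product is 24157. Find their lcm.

For any two positive integers, gcd × lcm equals their product. Hence lcm = 24157 / 7 = 3451.

3451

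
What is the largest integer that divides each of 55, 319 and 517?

11

gcd(55, 319): 319 = 5·55 + 44; 55 = 1·44 + 11; 44 = 4·11 + 0 → 11
gcd(11, 517): 517 = 47·11 + 0 → 11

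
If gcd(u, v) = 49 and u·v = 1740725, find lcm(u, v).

Since gcd(u,v)·lcm(u,v) = uv, lcm = 1740725/49 = 35525.

35525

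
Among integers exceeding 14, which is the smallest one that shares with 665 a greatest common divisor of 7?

665 = 7·95. Any m with gcd(m, 665) = 7 is a multiple of 7, say 7s, with s coprime to 95.
Need s > 14/7, so s ≥ 3. First s ≥ 3 with gcd(s, 95) = 1 is s = 3. Thus m = 7·3 = 21.

21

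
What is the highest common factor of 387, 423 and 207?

9

gcd(387, 423): 423 = 1·387 + 36; 387 = 10·36 + 27; 36 = 1·27 + 9; 27 = 3·9 + 0 → 9
gcd(9, 207): 207 = 23·9 + 0 → 9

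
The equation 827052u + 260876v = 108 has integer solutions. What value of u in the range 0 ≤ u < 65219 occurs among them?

13900

Euclid: 827052 = 3·260876 + 44424; 260876 = 5·44424 + 38756; 44424 = 1·38756 + 5668; 38756 = 6·5668 + 4748; 5668 = 1·4748 + 920; 4748 = 5·920 + 148; 920 = 6·148 + 32; 148 = 4·32 + 20; 32 = 1·20 + 12; 20 = 1·12 + 8; 12 = 1·8 + 4; 8 = 2·4 + 0 → gcd = 4; 108 = 4·27.
Back-substitution yields 827052·(24670) + 260876·(-78211) = 4, so one solution is u = 24670·27 = 666090, v = -78211·27 = -2111697.
Solutions in u differ by 260876/4 = 65219; the one in [0, 65219) is 666090 mod 65219 = 13900.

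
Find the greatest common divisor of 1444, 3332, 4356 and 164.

gcd(1444, 3332): 3332 = 2·1444 + 444; 1444 = 3·444 + 112; 444 = 3·112 + 108; 112 = 1·108 + 4; 108 = 27·4 + 0 → 4
gcd(4, 4356): 4356 = 1089·4 + 0 → 4
gcd(4, 164): 164 = 41·4 + 0 → 4

4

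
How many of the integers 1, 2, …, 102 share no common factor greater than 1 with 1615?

Prime factors of 1615: 5, 17, 19. Count integers ≤ 102 divisible by none of them.
By inclusion–exclusion: 102 − ⌊102/5⌋ − ⌊102/17⌋ − ⌊102/19⌋ + ⌊102/85⌋ + ⌊102/95⌋ + ⌊102/323⌋ − ⌊102/1615⌋ = 73.

73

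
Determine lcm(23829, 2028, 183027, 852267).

57841656756

23829 = 3 · 13² · 47; 2028 = 2² · 3 · 13²; 183027 = 3 · 13² · 19²; 852267 = 3 · 13² · 41²
lcm takes max exponent of each prime: 2² · 3 · 13² · 19² · 41² · 47 = 57841656756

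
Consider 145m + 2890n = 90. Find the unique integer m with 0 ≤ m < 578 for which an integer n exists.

gcd(145, 2890) = 5 (Euclid: 2890 = 19·145 + 135; 145 = 1·135 + 10; 135 = 13·10 + 5; 10 = 2·5 + 0), and 5 | 90.
Extended Euclid: 145·(-279) + 2890·(14) = 5. Scale by 18: m₀ = -5022.
General solution m = m₀ + 578t; reducing mod 578 gives m = 180 (and n = -9).

180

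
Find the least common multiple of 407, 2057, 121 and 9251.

64007669

407 = 11 · 37; 2057 = 11² · 17; 121 = 11²; 9251 = 11 · 29²
lcm takes max exponent of each prime: 11² · 17 · 29² · 37 = 64007669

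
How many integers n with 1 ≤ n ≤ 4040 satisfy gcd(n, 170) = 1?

170 = 2·5·17. Inclusion–exclusion on these primes:
4040 − ⌊4040/2⌋ − ⌊4040/5⌋ − ⌊4040/17⌋ + ⌊4040/10⌋ + ⌊4040/34⌋ + ⌊4040/85⌋ − ⌊4040/170⌋ = 1521

1521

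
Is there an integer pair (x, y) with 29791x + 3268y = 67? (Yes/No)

By Bézout, 29791x + 3268y = 67 has integer solutions iff gcd(29791, 3268) | 67.
Euclid: 29791 = 9·3268 + 379; 3268 = 8·379 + 236; 379 = 1·236 + 143; 236 = 1·143 + 93; 143 = 1·93 + 50; 93 = 1·50 + 43; 50 = 1·43 + 7; 43 = 6·7 + 1; 7 = 7·1 + 0. gcd = 1; 67 mod 1 = 0. Yes.

Yes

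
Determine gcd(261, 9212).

1

261 = 3² · 29
9212 = 2² · 7² · 47
Common: 1 = 1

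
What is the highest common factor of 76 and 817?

76 = 2² · 19
817 = 19 · 43
Common: 19 = 19

19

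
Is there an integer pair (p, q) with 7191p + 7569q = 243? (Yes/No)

Yes

By Bézout, 7191p + 7569q = 243 has integer solutions iff gcd(7191, 7569) | 243.
Euclid: 7569 = 1·7191 + 378; 7191 = 19·378 + 9; 378 = 42·9 + 0. gcd = 9; 243 mod 9 = 0. Yes.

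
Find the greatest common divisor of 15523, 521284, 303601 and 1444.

361

15523 = 19² · 43; 521284 = 2² · 19⁴; 303601 = 19² · 29²; 1444 = 2² · 19²
gcd takes min exponent of each prime: 19² = 361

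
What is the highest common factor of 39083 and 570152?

2299

Euclid: 570152 = 14·39083 + 22990; 39083 = 1·22990 + 16093; 22990 = 1·16093 + 6897; 16093 = 2·6897 + 2299; 6897 = 3·2299 + 0. Last nonzero remainder: 2299.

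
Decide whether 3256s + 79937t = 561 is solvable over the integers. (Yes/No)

By Bézout, 3256s + 79937t = 561 has integer solutions iff gcd(3256, 79937) | 561.
Euclid: 79937 = 24·3256 + 1793; 3256 = 1·1793 + 1463; 1793 = 1·1463 + 330; 1463 = 4·330 + 143; 330 = 2·143 + 44; 143 = 3·44 + 11; 44 = 4·11 + 0. gcd = 11; 561 mod 11 = 0. Yes.

Yes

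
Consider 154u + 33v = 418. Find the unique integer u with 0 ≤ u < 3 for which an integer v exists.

Euclid: 154 = 4·33 + 22; 33 = 1·22 + 11; 22 = 2·11 + 0 → gcd = 11; 418 = 11·38.
Back-substitution yields 154·(-1) + 33·(5) = 11, so one solution is u = -1·38 = -38, v = 5·38 = 190.
Solutions in u differ by 33/11 = 3; the one in [0, 3) is -38 mod 3 = 1.

1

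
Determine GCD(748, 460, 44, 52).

4

gcd(748, 460): 748 = 1·460 + 288; 460 = 1·288 + 172; 288 = 1·172 + 116; 172 = 1·116 + 56; 116 = 2·56 + 4; 56 = 14·4 + 0 → 4
gcd(4, 44): 44 = 11·4 + 0 → 4
gcd(4, 52): 52 = 13·4 + 0 → 4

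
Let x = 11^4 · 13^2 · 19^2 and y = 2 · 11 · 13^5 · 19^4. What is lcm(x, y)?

1416876188101946

max exponent per prime: 2 · 11^4 · 13^5 · 19^4 = 1416876188101946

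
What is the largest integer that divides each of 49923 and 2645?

1

49923 = 3³ · 43²
2645 = 5 · 23²
Common: 1 = 1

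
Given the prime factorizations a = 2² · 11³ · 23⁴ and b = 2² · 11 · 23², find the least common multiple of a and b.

1489873484

max exponent per prime: 2² · 11³ · 23⁴ = 1489873484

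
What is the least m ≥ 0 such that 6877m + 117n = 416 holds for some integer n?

gcd(6877, 117) = 13 (Euclid: 6877 = 58·117 + 91; 117 = 1·91 + 26; 91 = 3·26 + 13; 26 = 2·13 + 0), and 13 | 416.
Extended Euclid: 6877·(4) + 117·(-235) = 13. Scale by 32: m₀ = 128.
General solution m = m₀ + 9t; reducing mod 9 gives m = 2 (and n = -114).

2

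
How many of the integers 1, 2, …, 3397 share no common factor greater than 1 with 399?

1839

Prime factors of 399: 3, 7, 19. Count integers ≤ 3397 divisible by none of them.
By inclusion–exclusion: 3397 − ⌊3397/3⌋ − ⌊3397/7⌋ − ⌊3397/19⌋ + ⌊3397/21⌋ + ⌊3397/57⌋ + ⌊3397/133⌋ − ⌊3397/399⌋ = 1839.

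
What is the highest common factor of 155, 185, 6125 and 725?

155 = 5 · 31; 185 = 5 · 37; 6125 = 5³ · 7²; 725 = 5² · 29
gcd takes min exponent of each prime: 5 = 5

5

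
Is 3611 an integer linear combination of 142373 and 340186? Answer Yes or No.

No

By Bézout, 142373x + 340186y = 3611 has integer solutions iff gcd(142373, 340186) | 3611.
Euclid: 340186 = 2·142373 + 55440; 142373 = 2·55440 + 31493; 55440 = 1·31493 + 23947; 31493 = 1·23947 + 7546; 23947 = 3·7546 + 1309; 7546 = 5·1309 + 1001; 1309 = 1·1001 + 308; 1001 = 3·308 + 77; 308 = 4·77 + 0. gcd = 77; 3611 mod 77 = 69. No.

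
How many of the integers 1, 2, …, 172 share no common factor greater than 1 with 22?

78

22 = 2·11. Inclusion–exclusion on these primes:
172 − ⌊172/2⌋ − ⌊172/11⌋ + ⌊172/22⌋ = 78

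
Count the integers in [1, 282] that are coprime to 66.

Prime factors of 66: 2, 3, 11. Count integers ≤ 282 divisible by none of them.
By inclusion–exclusion: 282 − ⌊282/2⌋ − ⌊282/3⌋ − ⌊282/11⌋ + ⌊282/6⌋ + ⌊282/22⌋ + ⌊282/33⌋ − ⌊282/66⌋ = 85.

85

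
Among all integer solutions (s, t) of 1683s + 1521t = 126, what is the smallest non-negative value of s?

151

Euclid: 1683 = 1·1521 + 162; 1521 = 9·162 + 63; 162 = 2·63 + 36; 63 = 1·36 + 27; 36 = 1·27 + 9; 27 = 3·9 + 0 → gcd = 9; 126 = 9·14.
Back-substitution yields 1683·(47) + 1521·(-52) = 9, so one solution is s = 47·14 = 658, t = -52·14 = -728.
Solutions in s differ by 1521/9 = 169; the one in [0, 169) is 658 mod 169 = 151.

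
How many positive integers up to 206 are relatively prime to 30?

Prime factors of 30: 2, 3, 5. Count integers ≤ 206 divisible by none of them.
By inclusion–exclusion: 206 − ⌊206/2⌋ − ⌊206/3⌋ − ⌊206/5⌋ + ⌊206/6⌋ + ⌊206/10⌋ + ⌊206/15⌋ − ⌊206/30⌋ = 55.

55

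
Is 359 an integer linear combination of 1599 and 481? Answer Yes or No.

No

By Bézout, 1599u − 481v = 359 has integer solutions iff gcd(1599, 481) | 359.
Euclid: 1599 = 3·481 + 156; 481 = 3·156 + 13; 156 = 12·13 + 0. gcd = 13; 359 mod 13 = 8. No.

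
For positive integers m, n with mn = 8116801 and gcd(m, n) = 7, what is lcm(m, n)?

1159543

Since gcd(m,n)·lcm(m,n) = mn, lcm = 8116801/7 = 1159543.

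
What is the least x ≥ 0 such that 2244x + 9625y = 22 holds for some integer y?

163

Euclid: 9625 = 4·2244 + 649; 2244 = 3·649 + 297; 649 = 2·297 + 55; 297 = 5·55 + 22; 55 = 2·22 + 11; 22 = 2·11 + 0 → gcd = 11; 22 = 11·2.
Back-substitution yields 2244·(-356) + 9625·(83) = 11, so one solution is x = -356·2 = -712, y = 83·2 = 166.
Solutions in x differ by 9625/11 = 875; the one in [0, 875) is -712 mod 875 = 163.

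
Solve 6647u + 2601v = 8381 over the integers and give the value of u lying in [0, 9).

4

Euclid: 6647 = 2·2601 + 1445; 2601 = 1·1445 + 1156; 1445 = 1·1156 + 289; 1156 = 4·289 + 0 → gcd = 289; 8381 = 289·29.
Back-substitution yields 6647·(2) + 2601·(-5) = 289, so one solution is u = 2·29 = 58, v = -5·29 = -145.
Solutions in u differ by 2601/289 = 9; the one in [0, 9) is 58 mod 9 = 4.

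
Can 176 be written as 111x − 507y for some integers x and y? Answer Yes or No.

By Bézout, 111x − 507y = 176 has integer solutions iff gcd(111, 507) | 176.
Euclid: 507 = 4·111 + 63; 111 = 1·63 + 48; 63 = 1·48 + 15; 48 = 3·15 + 3; 15 = 5·3 + 0. gcd = 3; 176 mod 3 = 2. No.

No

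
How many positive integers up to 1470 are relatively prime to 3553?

1192

Prime factors of 3553: 11, 17, 19. Count integers ≤ 1470 divisible by none of them.
By inclusion–exclusion: 1470 − ⌊1470/11⌋ − ⌊1470/17⌋ − ⌊1470/19⌋ + ⌊1470/187⌋ + ⌊1470/209⌋ + ⌊1470/323⌋ − ⌊1470/3553⌋ = 1192.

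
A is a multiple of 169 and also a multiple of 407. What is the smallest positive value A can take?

68783

169 = 13²; 407 = 11 · 37
max exponents: 11 · 13² · 37 = 68783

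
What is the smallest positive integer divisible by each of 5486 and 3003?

1267266

5486 = 2 · 13 · 211; 3003 = 3 · 7 · 11 · 13
max exponents: 2 · 3 · 7 · 11 · 13 · 211 = 1267266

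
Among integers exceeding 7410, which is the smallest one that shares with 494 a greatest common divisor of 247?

7657

Multiples of 247 above 7410: 247·31, 247·32, … . Need the cofactor coprime to 494/247 = 2.
Checking s = 31, 32, … the first with gcd(s, 2) = 1 is s = 31, giving 7657.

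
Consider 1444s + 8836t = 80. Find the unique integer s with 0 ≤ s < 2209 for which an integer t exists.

1487

Euclid: 8836 = 6·1444 + 172; 1444 = 8·172 + 68; 172 = 2·68 + 36; 68 = 1·36 + 32; 36 = 1·32 + 4; 32 = 8·4 + 0 → gcd = 4; 80 = 4·20.
Back-substitution yields 1444·(-257) + 8836·(42) = 4, so one solution is s = -257·20 = -5140, t = 42·20 = 840.
Solutions in s differ by 8836/4 = 2209; the one in [0, 2209) is -5140 mod 2209 = 1487.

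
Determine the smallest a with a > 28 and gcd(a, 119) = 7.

119 = 7·17. Any a with gcd(a, 119) = 7 is a multiple of 7, say 7s, with s coprime to 17.
Need s > 28/7, so s ≥ 5. First s ≥ 5 with gcd(s, 17) = 1 is s = 5. Thus a = 7·5 = 35.

35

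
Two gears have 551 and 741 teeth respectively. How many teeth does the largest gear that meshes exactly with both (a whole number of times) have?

551 = 19 · 29
741 = 3 · 13 · 19
Common: 19 = 19

19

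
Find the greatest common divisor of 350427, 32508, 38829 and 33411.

350427 = 3 · 7 · 11 · 37 · 41; 32508 = 2² · 3³ · 7 · 43; 38829 = 3 · 7 · 43²; 33411 = 3 · 7 · 37 · 43
gcd takes min exponent of each prime: 3 · 7 = 21

21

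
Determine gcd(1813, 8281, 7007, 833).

49

gcd(1813, 8281): 8281 = 4·1813 + 1029; 1813 = 1·1029 + 784; 1029 = 1·784 + 245; 784 = 3·245 + 49; 245 = 5·49 + 0 → 49
gcd(49, 7007): 7007 = 143·49 + 0 → 49
gcd(49, 833): 833 = 17·49 + 0 → 49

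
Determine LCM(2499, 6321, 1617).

lcm(2499, 6321) = 2499·6321/gcd = 15796179/147 = 107457
lcm(107457, 1617) = 107457·1617/gcd = 173757969/147 = 1182027

1182027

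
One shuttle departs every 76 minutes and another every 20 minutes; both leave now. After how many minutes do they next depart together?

380

gcd first: 76 = 3·20 + 16; 20 = 1·16 + 4; 16 = 4·4 + 0 → gcd = 4
lcm = 76·20/gcd = 1520/4 = 380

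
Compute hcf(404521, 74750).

Euclid: 404521 = 5·74750 + 30771; 74750 = 2·30771 + 13208; 30771 = 2·13208 + 4355; 13208 = 3·4355 + 143; 4355 = 30·143 + 65; 143 = 2·65 + 13; 65 = 5·13 + 0. Last nonzero remainder: 13.

13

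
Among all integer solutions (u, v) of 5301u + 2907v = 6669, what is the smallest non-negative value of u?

gcd(5301, 2907) = 171 (Euclid: 5301 = 1·2907 + 2394; 2907 = 1·2394 + 513; 2394 = 4·513 + 342; 513 = 1·342 + 171; 342 = 2·171 + 0), and 171 | 6669.
Extended Euclid: 5301·(-6) + 2907·(11) = 171. Scale by 39: u₀ = -234.
General solution u = u₀ + 17t; reducing mod 17 gives u = 4 (and v = -5).

4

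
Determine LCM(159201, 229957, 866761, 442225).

2535275925

lcm(159201, 229957) = 159201·229957/gcd = 36609384357/17689 = 2069613
lcm(2069613, 866761) = 2069613·866761/gcd = 1793859833493/17689 = 101411037
lcm(101411037, 442225) = 101411037·442225/gcd = 44846495837325/17689 = 2535275925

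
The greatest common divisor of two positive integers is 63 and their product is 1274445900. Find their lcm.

20229300

gcd·lcm = product, so lcm = 1274445900/63 = 20229300.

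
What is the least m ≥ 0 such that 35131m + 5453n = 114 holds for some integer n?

104

Reduce mod 5453: 35131m ≡ 114 (mod 5453). With g = gcd(35131, 5453) = 19 dividing 114, divide through: 1849m ≡ 6 (mod 287).
Since gcd(1849, 287) = 1, m ≡ 6·(1849)⁻¹ ≡ 104 (mod 287). Smallest non-negative: 104.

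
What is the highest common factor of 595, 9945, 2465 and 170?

85

gcd(595, 9945): 9945 = 16·595 + 425; 595 = 1·425 + 170; 425 = 2·170 + 85; 170 = 2·85 + 0 → 85
gcd(85, 2465): 2465 = 29·85 + 0 → 85
gcd(85, 170): 170 = 2·85 + 0 → 85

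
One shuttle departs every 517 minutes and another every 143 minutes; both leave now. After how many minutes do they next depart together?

6721

gcd first: 517 = 3·143 + 88; 143 = 1·88 + 55; 88 = 1·55 + 33; 55 = 1·33 + 22; 33 = 1·22 + 11; 22 = 2·11 + 0 → gcd = 11
lcm = 517·143/gcd = 73931/11 = 6721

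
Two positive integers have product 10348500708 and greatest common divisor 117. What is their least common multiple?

Since gcd(a,b)·lcm(a,b) = ab, lcm = 10348500708/117 = 88448724.

88448724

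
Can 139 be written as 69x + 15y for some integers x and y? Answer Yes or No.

gcd(69, 15): 69 = 4·15 + 9; 15 = 1·9 + 6; 9 = 1·6 + 3; 6 = 2·3 + 0 → 3
3 does not divide 139, so a solution does not exist.

No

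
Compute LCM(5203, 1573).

67639

5203 = 11² · 43; 1573 = 11² · 13
max exponents: 11² · 13 · 43 = 67639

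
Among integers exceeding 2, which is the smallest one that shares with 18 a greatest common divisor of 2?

gcd(t, 18) = 2 forces 2 | t; write t = 2s. Then gcd(2s, 2·9) = 2·gcd(s, 9), so need gcd(s, 9) = 1.
2s > 2 gives s ≥ 2. The least s ≥ 2 coprime to 9 is 2, so t = 2·2 = 4.

4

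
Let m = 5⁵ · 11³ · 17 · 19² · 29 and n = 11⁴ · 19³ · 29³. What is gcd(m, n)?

13934239

min exponent per shared prime: 11³ · 19² · 29 = 13934239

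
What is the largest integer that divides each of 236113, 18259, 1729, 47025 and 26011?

gcd(236113, 18259): 236113 = 12·18259 + 17005; 18259 = 1·17005 + 1254; 17005 = 13·1254 + 703; 1254 = 1·703 + 551; 703 = 1·551 + 152; 551 = 3·152 + 95; 152 = 1·95 + 57; 95 = 1·57 + 38; 57 = 1·38 + 19; 38 = 2·19 + 0 → 19
gcd(19, 1729): 1729 = 91·19 + 0 → 19
gcd(19, 47025): 47025 = 2475·19 + 0 → 19
gcd(19, 26011): 26011 = 1369·19 + 0 → 19

19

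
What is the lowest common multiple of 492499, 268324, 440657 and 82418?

38557929919628

lcm(492499, 268324) = 492499·268324/gcd = 132149301676/49 = 2696924524
lcm(2696924524, 440657) = 2696924524·440657/gcd = 1188418669972268/25921 = 45847716908
lcm(45847716908, 82418) = 45847716908·82418/gcd = 3778677132123544/98 = 38557929919628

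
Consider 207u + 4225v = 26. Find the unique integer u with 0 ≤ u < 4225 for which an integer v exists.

Euclid: 4225 = 20·207 + 85; 207 = 2·85 + 37; 85 = 2·37 + 11; 37 = 3·11 + 4; 11 = 2·4 + 3; 4 = 1·3 + 1; 3 = 3·1 + 0 → gcd = 1; 26 = 1·26.
Back-substitution yields 207·(1143) + 4225·(-56) = 1, so one solution is u = 1143·26 = 29718, v = -56·26 = -1456.
Solutions in u differ by 4225/1 = 4225; the one in [0, 4225) is 29718 mod 4225 = 143.

143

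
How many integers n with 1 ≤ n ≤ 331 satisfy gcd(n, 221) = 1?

Prime factors of 221: 13, 17. Count integers ≤ 331 divisible by none of them.
By inclusion–exclusion: 331 − ⌊331/13⌋ − ⌊331/17⌋ + ⌊331/221⌋ = 288.

288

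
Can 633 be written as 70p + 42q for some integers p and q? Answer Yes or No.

No

gcd(70, 42): 70 = 1·42 + 28; 42 = 1·28 + 14; 28 = 2·14 + 0 → 14
14 does not divide 633, so a solution does not exist.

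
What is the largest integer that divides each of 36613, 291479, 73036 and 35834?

gcd(36613, 291479): 291479 = 7·36613 + 35188; 36613 = 1·35188 + 1425; 35188 = 24·1425 + 988; 1425 = 1·988 + 437; 988 = 2·437 + 114; 437 = 3·114 + 95; 114 = 1·95 + 19; 95 = 5·19 + 0 → 19
gcd(19, 73036): 73036 = 3844·19 + 0 → 19
gcd(19, 35834): 35834 = 1886·19 + 0 → 19

19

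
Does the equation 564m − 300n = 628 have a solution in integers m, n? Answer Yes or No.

No

By Bézout, 564m − 300n = 628 has integer solutions iff gcd(564, 300) | 628.
Euclid: 564 = 1·300 + 264; 300 = 1·264 + 36; 264 = 7·36 + 12; 36 = 3·12 + 0. gcd = 12; 628 mod 12 = 4. No.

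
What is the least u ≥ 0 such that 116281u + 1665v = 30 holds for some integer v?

885

gcd(116281, 1665) = 1 (Euclid: 116281 = 69·1665 + 1396; 1665 = 1·1396 + 269; 1396 = 5·269 + 51; 269 = 5·51 + 14; 51 = 3·14 + 9; 14 = 1·9 + 5; 9 = 1·5 + 4; 5 = 1·4 + 1; 4 = 4·1 + 0), and 1 | 30.
Extended Euclid: 116281·(-359) + 1665·(25072) = 1. Scale by 30: u₀ = -10770.
General solution u = u₀ + 1665t; reducing mod 1665 gives u = 885 (and v = -61807).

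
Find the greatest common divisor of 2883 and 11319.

Euclid: 11319 = 3·2883 + 2670; 2883 = 1·2670 + 213; 2670 = 12·213 + 114; 213 = 1·114 + 99; 114 = 1·99 + 15; 99 = 6·15 + 9; 15 = 1·9 + 6; 9 = 1·6 + 3; 6 = 2·3 + 0. Last nonzero remainder: 3.

3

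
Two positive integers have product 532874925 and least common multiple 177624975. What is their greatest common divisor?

From gcd × lcm = mn: gcd = 532874925 / 177624975 = 3.

3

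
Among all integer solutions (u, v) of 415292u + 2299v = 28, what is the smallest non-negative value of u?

Euclid: 415292 = 180·2299 + 1472; 2299 = 1·1472 + 827; 1472 = 1·827 + 645; 827 = 1·645 + 182; 645 = 3·182 + 99; 182 = 1·99 + 83; 99 = 1·83 + 16; 83 = 5·16 + 3; 16 = 5·3 + 1; 3 = 3·1 + 0 → gcd = 1; 28 = 1·28.
Back-substitution yields 415292·(720) + 2299·(-130061) = 1, so one solution is u = 720·28 = 20160, v = -130061·28 = -3641708.
Solutions in u differ by 2299/1 = 2299; the one in [0, 2299) is 20160 mod 2299 = 1768.

1768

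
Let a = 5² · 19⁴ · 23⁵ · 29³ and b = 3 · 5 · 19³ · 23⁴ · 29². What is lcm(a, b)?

max exponent per prime: 3 · 5² · 19⁴ · 23⁵ · 29³ = 1534294898377205025

1534294898377205025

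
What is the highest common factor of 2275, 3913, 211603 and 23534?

7

gcd(2275, 3913): 3913 = 1·2275 + 1638; 2275 = 1·1638 + 637; 1638 = 2·637 + 364; 637 = 1·364 + 273; 364 = 1·273 + 91; 273 = 3·91 + 0 → 91
gcd(91, 211603): 211603 = 2325·91 + 28; 91 = 3·28 + 7; 28 = 4·7 + 0 → 7
gcd(7, 23534): 23534 = 3362·7 + 0 → 7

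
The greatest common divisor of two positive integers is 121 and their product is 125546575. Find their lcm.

Since gcd(u,v)·lcm(u,v) = uv, lcm = 125546575/121 = 1037575.

1037575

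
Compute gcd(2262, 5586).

2262 = 2 · 3 · 13 · 29
5586 = 2 · 3 · 7² · 19
Common: 2 · 3 = 6

6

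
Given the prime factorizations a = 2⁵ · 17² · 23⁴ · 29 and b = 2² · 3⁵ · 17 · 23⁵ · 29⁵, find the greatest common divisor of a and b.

551846452

min exponent per shared prime: 2² · 17 · 23⁴ · 29 = 551846452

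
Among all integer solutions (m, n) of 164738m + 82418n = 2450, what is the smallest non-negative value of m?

816

Reduce mod 82418: 164738m ≡ 2450 (mod 82418). With g = gcd(164738, 82418) = 98 dividing 2450, divide through: 1681m ≡ 25 (mod 841).
Since gcd(1681, 841) = 1, m ≡ 25·(1681)⁻¹ ≡ 816 (mod 841). Smallest non-negative: 816.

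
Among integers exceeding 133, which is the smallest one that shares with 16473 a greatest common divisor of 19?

Multiples of 19 above 133: 19·8, 19·9, … . Need the cofactor coprime to 16473/19 = 867.
Checking s = 8, 9, … the first with gcd(s, 867) = 1 is s = 8, giving 152.

152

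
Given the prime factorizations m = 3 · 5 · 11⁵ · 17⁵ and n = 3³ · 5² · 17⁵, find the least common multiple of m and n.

154351838052225

max exponent per prime: 3³ · 5² · 11⁵ · 17⁵ = 154351838052225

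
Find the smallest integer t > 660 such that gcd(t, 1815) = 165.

Multiples of 165 above 660: 165·5, 165·6, … . Need the cofactor coprime to 1815/165 = 11.
Checking s = 5, 6, … the first with gcd(s, 11) = 1 is s = 5, giving 825.

825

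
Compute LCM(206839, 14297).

173951599

gcd first: 206839 = 14·14297 + 6681; 14297 = 2·6681 + 935; 6681 = 7·935 + 136; 935 = 6·136 + 119; 136 = 1·119 + 17; 119 = 7·17 + 0 → gcd = 17
lcm = 206839·14297/gcd = 2957177183/17 = 173951599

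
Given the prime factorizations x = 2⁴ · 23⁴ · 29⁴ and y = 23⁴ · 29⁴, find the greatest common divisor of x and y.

197926222321

min exponent per shared prime: 23⁴ · 29⁴ = 197926222321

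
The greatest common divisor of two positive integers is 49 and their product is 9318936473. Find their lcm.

For any two positive integers, gcd × lcm equals their product. Hence lcm = 9318936473 / 49 = 190182377.

190182377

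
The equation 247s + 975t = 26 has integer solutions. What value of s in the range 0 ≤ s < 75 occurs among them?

8

Reduce mod 975: 247s ≡ 26 (mod 975). With g = gcd(247, 975) = 13 dividing 26, divide through: 19s ≡ 2 (mod 75).
Since gcd(19, 75) = 1, s ≡ 2·(19)⁻¹ ≡ 8 (mod 75). Smallest non-negative: 8.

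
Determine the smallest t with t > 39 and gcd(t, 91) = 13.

52

Multiples of 13 above 39: 13·4, 13·5, … . Need the cofactor coprime to 91/13 = 7.
Checking s = 4, 5, … the first with gcd(s, 7) = 1 is s = 4, giving 52.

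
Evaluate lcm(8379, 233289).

gcd first: 233289 = 27·8379 + 7056; 8379 = 1·7056 + 1323; 7056 = 5·1323 + 441; 1323 = 3·441 + 0 → gcd = 441
lcm = 8379·233289/gcd = 1954728531/441 = 4432491

4432491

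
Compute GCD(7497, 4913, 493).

7497 = 3² · 7² · 17; 4913 = 17³; 493 = 17 · 29
gcd takes min exponent of each prime: 17 = 17

17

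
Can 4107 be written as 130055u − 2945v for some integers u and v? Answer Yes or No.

gcd(130055, 2945): 130055 = 44·2945 + 475; 2945 = 6·475 + 95; 475 = 5·95 + 0 → 95
95 does not divide 4107, so a solution does not exist.

No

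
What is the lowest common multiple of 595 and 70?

1190

gcd first: 595 = 8·70 + 35; 70 = 2·35 + 0 → gcd = 35
lcm = 595·70/gcd = 41650/35 = 1190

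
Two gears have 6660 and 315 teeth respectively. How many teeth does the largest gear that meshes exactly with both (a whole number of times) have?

45

Euclid: 6660 = 21·315 + 45; 315 = 7·45 + 0. Last nonzero remainder: 45.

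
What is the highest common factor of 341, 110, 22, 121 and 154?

11

gcd(341, 110): 341 = 3·110 + 11; 110 = 10·11 + 0 → 11
gcd(11, 22): 22 = 2·11 + 0 → 11
gcd(11, 121): 121 = 11·11 + 0 → 11
gcd(11, 154): 154 = 14·11 + 0 → 11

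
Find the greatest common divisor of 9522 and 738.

Euclid: 9522 = 12·738 + 666; 738 = 1·666 + 72; 666 = 9·72 + 18; 72 = 4·18 + 0. Last nonzero remainder: 18.

18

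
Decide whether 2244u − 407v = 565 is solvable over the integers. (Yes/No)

gcd(2244, 407): 2244 = 5·407 + 209; 407 = 1·209 + 198; 209 = 1·198 + 11; 198 = 18·11 + 0 → 11
11 does not divide 565, so a solution does not exist.

No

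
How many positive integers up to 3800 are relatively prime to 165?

165 = 3·5·11. Inclusion–exclusion on these primes:
3800 − ⌊3800/3⌋ − ⌊3800/5⌋ − ⌊3800/11⌋ + ⌊3800/15⌋ + ⌊3800/33⌋ + ⌊3800/55⌋ − ⌊3800/165⌋ = 1843

1843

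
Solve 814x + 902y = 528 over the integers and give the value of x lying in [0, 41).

35

Euclid: 902 = 1·814 + 88; 814 = 9·88 + 22; 88 = 4·22 + 0 → gcd = 22; 528 = 22·24.
Back-substitution yields 814·(10) + 902·(-9) = 22, so one solution is x = 10·24 = 240, y = -9·24 = -216.
Solutions in x differ by 902/22 = 41; the one in [0, 41) is 240 mod 41 = 35.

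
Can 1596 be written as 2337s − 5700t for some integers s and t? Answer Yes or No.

Yes

By Bézout, 2337s − 5700t = 1596 has integer solutions iff gcd(2337, 5700) | 1596.
Euclid: 5700 = 2·2337 + 1026; 2337 = 2·1026 + 285; 1026 = 3·285 + 171; 285 = 1·171 + 114; 171 = 1·114 + 57; 114 = 2·57 + 0. gcd = 57; 1596 mod 57 = 0. Yes.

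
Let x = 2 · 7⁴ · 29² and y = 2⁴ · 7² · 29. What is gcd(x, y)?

min exponent per shared prime: 2 · 7² · 29 = 2842

2842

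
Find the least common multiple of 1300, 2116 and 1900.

1300 = 2² · 5² · 13; 2116 = 2² · 23²; 1900 = 2² · 5² · 19
lcm takes max exponent of each prime: 2² · 5² · 13 · 19 · 23² = 13066300

13066300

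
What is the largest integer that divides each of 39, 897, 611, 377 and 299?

13

gcd(39, 897): 897 = 23·39 + 0 → 39
gcd(39, 611): 611 = 15·39 + 26; 39 = 1·26 + 13; 26 = 2·13 + 0 → 13
gcd(13, 377): 377 = 29·13 + 0 → 13
gcd(13, 299): 299 = 23·13 + 0 → 13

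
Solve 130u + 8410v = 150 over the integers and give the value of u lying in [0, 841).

Euclid: 8410 = 64·130 + 90; 130 = 1·90 + 40; 90 = 2·40 + 10; 40 = 4·10 + 0 → gcd = 10; 150 = 10·15.
Back-substitution yields 130·(-194) + 8410·(3) = 10, so one solution is u = -194·15 = -2910, v = 3·15 = 45.
Solutions in u differ by 8410/10 = 841; the one in [0, 841) is -2910 mod 841 = 454.

454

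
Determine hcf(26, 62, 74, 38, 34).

2

gcd(26, 62): 62 = 2·26 + 10; 26 = 2·10 + 6; 10 = 1·6 + 4; 6 = 1·4 + 2; 4 = 2·2 + 0 → 2
gcd(2, 74): 74 = 37·2 + 0 → 2
gcd(2, 38): 38 = 19·2 + 0 → 2
gcd(2, 34): 34 = 17·2 + 0 → 2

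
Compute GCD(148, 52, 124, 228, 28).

gcd(148, 52): 148 = 2·52 + 44; 52 = 1·44 + 8; 44 = 5·8 + 4; 8 = 2·4 + 0 → 4
gcd(4, 124): 124 = 31·4 + 0 → 4
gcd(4, 228): 228 = 57·4 + 0 → 4
gcd(4, 28): 28 = 7·4 + 0 → 4

4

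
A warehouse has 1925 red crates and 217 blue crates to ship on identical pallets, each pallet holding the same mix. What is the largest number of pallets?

7

1925 = 5² · 7 · 11
217 = 7 · 31
Common: 7 = 7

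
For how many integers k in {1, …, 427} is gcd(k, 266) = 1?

174

Prime factors of 266: 2, 7, 19. Count integers ≤ 427 divisible by none of them.
By inclusion–exclusion: 427 − ⌊427/2⌋ − ⌊427/7⌋ − ⌊427/19⌋ + ⌊427/14⌋ + ⌊427/38⌋ + ⌊427/133⌋ − ⌊427/266⌋ = 174.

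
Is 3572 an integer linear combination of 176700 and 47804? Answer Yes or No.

gcd(176700, 47804): 176700 = 3·47804 + 33288; 47804 = 1·33288 + 14516; 33288 = 2·14516 + 4256; 14516 = 3·4256 + 1748; 4256 = 2·1748 + 760; 1748 = 2·760 + 228; 760 = 3·228 + 76; 228 = 3·76 + 0 → 76
76 divides 3572, so a solution exists.

Yes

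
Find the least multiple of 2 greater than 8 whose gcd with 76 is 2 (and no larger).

Multiples of 2 above 8: 2·5, 2·6, … . Need the cofactor coprime to 76/2 = 38.
Checking s = 5, 6, … the first with gcd(s, 38) = 1 is s = 5, giving 10.

10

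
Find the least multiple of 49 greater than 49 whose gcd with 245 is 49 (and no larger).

gcd(t, 245) = 49 forces 49 | t; write t = 49s. Then gcd(49s, 49·5) = 49·gcd(s, 5), so need gcd(s, 5) = 1.
49s > 49 gives s ≥ 2. The least s ≥ 2 coprime to 5 is 2, so t = 49·2 = 98.

98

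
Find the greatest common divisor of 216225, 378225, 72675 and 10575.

225

216225 = 3² · 5² · 31²; 378225 = 3² · 5² · 41²; 72675 = 3² · 5² · 17 · 19; 10575 = 3² · 5² · 47
gcd takes min exponent of each prime: 3² · 5² = 225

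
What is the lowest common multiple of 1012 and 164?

gcd first: 1012 = 6·164 + 28; 164 = 5·28 + 24; 28 = 1·24 + 4; 24 = 6·4 + 0 → gcd = 4
lcm = 1012·164/gcd = 165968/4 = 41492

41492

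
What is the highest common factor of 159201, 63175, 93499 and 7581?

2527

gcd(159201, 63175): 159201 = 2·63175 + 32851; 63175 = 1·32851 + 30324; 32851 = 1·30324 + 2527; 30324 = 12·2527 + 0 → 2527
gcd(2527, 93499): 93499 = 37·2527 + 0 → 2527
gcd(2527, 7581): 7581 = 3·2527 + 0 → 2527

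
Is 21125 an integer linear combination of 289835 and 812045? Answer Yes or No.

Yes

gcd(289835, 812045): 812045 = 2·289835 + 232375; 289835 = 1·232375 + 57460; 232375 = 4·57460 + 2535; 57460 = 22·2535 + 1690; 2535 = 1·1690 + 845; 1690 = 2·845 + 0 → 845
845 divides 21125, so a solution exists.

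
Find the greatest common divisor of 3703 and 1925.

7

Euclid: 3703 = 1·1925 + 1778; 1925 = 1·1778 + 147; 1778 = 12·147 + 14; 147 = 10·14 + 7; 14 = 2·7 + 0. Last nonzero remainder: 7.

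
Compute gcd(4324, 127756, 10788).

4324 = 2² · 23 · 47; 127756 = 2² · 19 · 41²; 10788 = 2² · 3 · 29 · 31
gcd takes min exponent of each prime: 2² = 4

4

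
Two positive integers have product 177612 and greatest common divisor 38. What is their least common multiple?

4674

For any two positive integers, gcd × lcm equals their product. Hence lcm = 177612 / 38 = 4674.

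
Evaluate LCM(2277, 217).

494109

2277 = 3² · 11 · 23; 217 = 7 · 31
max exponents: 3² · 7 · 11 · 23 · 31 = 494109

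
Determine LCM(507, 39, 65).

507 = 3 · 13²; 39 = 3 · 13; 65 = 5 · 13
lcm takes max exponent of each prime: 3 · 5 · 13² = 2535

2535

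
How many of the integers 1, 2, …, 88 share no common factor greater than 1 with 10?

10 = 2·5. Inclusion–exclusion on these primes:
88 − ⌊88/2⌋ − ⌊88/5⌋ + ⌊88/10⌋ = 35

35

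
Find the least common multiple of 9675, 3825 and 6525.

lcm(9675, 3825) = 9675·3825/gcd = 37006875/225 = 164475
lcm(164475, 6525) = 164475·6525/gcd = 1073199375/225 = 4769775

4769775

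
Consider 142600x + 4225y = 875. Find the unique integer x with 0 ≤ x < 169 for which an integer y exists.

gcd(142600, 4225) = 25 (Euclid: 142600 = 33·4225 + 3175; 4225 = 1·3175 + 1050; 3175 = 3·1050 + 25; 1050 = 42·25 + 0), and 25 | 875.
Extended Euclid: 142600·(4) + 4225·(-135) = 25. Scale by 35: x₀ = 140.
General solution x = x₀ + 169t; reducing mod 169 gives x = 140 (and y = -4725).

140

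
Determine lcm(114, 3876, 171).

114 = 2 · 3 · 19; 3876 = 2² · 3 · 17 · 19; 171 = 3² · 19
lcm takes max exponent of each prime: 2² · 3² · 17 · 19 = 11628

11628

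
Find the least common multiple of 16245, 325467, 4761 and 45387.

1567215821192445

16245 = 3² · 5 · 19²; 325467 = 3² · 29² · 43; 4761 = 3² · 23²; 45387 = 3³ · 41²
lcm takes max exponent of each prime: 3³ · 5 · 19² · 23² · 29² · 41² · 43 = 1567215821192445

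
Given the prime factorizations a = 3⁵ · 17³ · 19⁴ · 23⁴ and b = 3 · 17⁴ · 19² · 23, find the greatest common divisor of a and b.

min exponent per shared prime: 3 · 17³ · 19² · 23 = 122377917

122377917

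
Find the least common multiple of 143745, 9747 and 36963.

143745 = 3 · 5 · 7 · 37²; 9747 = 3³ · 19²; 36963 = 3³ · 37²
lcm takes max exponent of each prime: 3³ · 5 · 7 · 19² · 37² = 467027505

467027505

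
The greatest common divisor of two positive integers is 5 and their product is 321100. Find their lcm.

gcd·lcm = product, so lcm = 321100/5 = 64220.

64220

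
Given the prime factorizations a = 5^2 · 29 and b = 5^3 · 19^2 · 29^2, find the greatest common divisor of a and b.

min exponent per shared prime: 5^2 · 29 = 725

725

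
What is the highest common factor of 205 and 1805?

5

205 = 5 · 41
1805 = 5 · 19²
Common: 5 = 5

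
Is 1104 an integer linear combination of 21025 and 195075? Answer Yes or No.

No

gcd(21025, 195075): 195075 = 9·21025 + 5850; 21025 = 3·5850 + 3475; 5850 = 1·3475 + 2375; 3475 = 1·2375 + 1100; 2375 = 2·1100 + 175; 1100 = 6·175 + 50; 175 = 3·50 + 25; 50 = 2·25 + 0 → 25
25 does not divide 1104, so a solution does not exist.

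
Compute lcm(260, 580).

260 = 2² · 5 · 13; 580 = 2² · 5 · 29
max exponents: 2² · 5 · 13 · 29 = 7540

7540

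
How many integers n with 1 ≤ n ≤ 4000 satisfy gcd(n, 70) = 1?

1371

Prime factors of 70: 2, 5, 7. Count integers ≤ 4000 divisible by none of them.
By inclusion–exclusion: 4000 − ⌊4000/2⌋ − ⌊4000/5⌋ − ⌊4000/7⌋ + ⌊4000/10⌋ + ⌊4000/14⌋ + ⌊4000/35⌋ − ⌊4000/70⌋ = 1371.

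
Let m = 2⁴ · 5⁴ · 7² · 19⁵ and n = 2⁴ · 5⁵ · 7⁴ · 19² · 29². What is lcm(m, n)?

249992031042950000

max exponent per prime: 2⁴ · 5⁵ · 7⁴ · 19⁵ · 29² = 249992031042950000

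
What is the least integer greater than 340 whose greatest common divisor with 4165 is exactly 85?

425

4165 = 85·49. Any a with gcd(a, 4165) = 85 is a multiple of 85, say 85s, with s coprime to 49.
Need s > 340/85, so s ≥ 5. First s ≥ 5 with gcd(s, 49) = 1 is s = 5. Thus a = 85·5 = 425.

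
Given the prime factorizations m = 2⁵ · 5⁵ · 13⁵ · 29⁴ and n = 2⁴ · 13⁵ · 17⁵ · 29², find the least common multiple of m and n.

37286649473960038100000

max exponent per prime: 2⁵ · 5⁵ · 13⁵ · 17⁵ · 29⁴ = 37286649473960038100000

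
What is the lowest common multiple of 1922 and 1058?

1016738

gcd first: 1922 = 1·1058 + 864; 1058 = 1·864 + 194; 864 = 4·194 + 88; 194 = 2·88 + 18; 88 = 4·18 + 16; 18 = 1·16 + 2; 16 = 8·2 + 0 → gcd = 2
lcm = 1922·1058/gcd = 2033476/2 = 1016738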